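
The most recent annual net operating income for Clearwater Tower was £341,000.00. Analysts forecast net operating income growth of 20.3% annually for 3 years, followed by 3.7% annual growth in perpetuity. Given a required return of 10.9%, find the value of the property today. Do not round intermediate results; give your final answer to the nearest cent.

£7475494.91

D_1 = 410223.00000
D_2 = 493498.26900
D_3 = 593678.41761
Terminal value at year 3: TV = D_3×(1+g_2)/(r−g_2) = 615644.51906/0.072 = 8550618.32026
P_0 = D_1/(1+r)^1 + D_2/(1+r)^2 + D_3/(1+r)^3 + TV/(1+r)^3
    = 369903.51668 + 401256.92567 + 435267.88240 + 6269066.58400 = 7475494.90876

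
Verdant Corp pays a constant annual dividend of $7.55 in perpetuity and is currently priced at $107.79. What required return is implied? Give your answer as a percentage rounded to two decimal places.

7.00%

P = C/r ⇒ r = C/P = $7.55/$107.79 = 0.070044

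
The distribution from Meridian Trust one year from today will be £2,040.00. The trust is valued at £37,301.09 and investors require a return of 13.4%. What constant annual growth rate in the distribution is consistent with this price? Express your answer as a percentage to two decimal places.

P = D₁/(r−g) ⇒ g = r − D₁/P = 0.134 − £2,040.00/£37,301.09 = 0.079310

7.93%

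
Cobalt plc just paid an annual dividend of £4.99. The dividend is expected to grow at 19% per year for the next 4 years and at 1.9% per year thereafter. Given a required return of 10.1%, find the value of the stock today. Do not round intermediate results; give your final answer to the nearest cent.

£108.96

D_1 = 5.93810
D_2 = 7.06634
D_3 = 8.40894
D_4 = 10.00664
Terminal value at year 4: TV = D_4×(1+g_2)/(r−g_2) = 10.19677/0.082 = 124.35084
P_0 = D_1/(1+r)^1 + D_2/(1+r)^2 + D_3/(1+r)^3 + D_4/(1+r)^4 + TV/(1+r)^4
    = 5.39337 + 5.82935 + 6.30056 + 6.80987 + 84.62515 = 108.95830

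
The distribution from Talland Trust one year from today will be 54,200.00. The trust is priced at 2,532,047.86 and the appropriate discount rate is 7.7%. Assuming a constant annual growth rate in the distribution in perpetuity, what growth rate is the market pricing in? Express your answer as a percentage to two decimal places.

P = D₁/(r−g) ⇒ g = r − D₁/P = 0.077 − 54,200.00/2,532,047.86 = 0.055594

5.56%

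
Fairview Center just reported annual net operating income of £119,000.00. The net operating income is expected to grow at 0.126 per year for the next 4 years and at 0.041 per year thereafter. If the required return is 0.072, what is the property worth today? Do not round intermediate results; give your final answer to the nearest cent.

D_1 = 133994.00000
D_2 = 150877.24400
D_3 = 169887.77674
D_4 = 191293.63661
Terminal value at year 4: TV = D_4×(1+g_2)/(r−g_2) = 199136.67571/0.031 = 6423763.73274
P_0 = D_1/(1+r)^1 + D_2/(1+r)^2 + D_3/(1+r)^3 + D_4/(1+r)^4 + TV/(1+r)^4
    = 124994.40299 + 131290.76284 + 137904.29007 + 144850.96140 + 4864188.73596 = 5403229.15325

£5403229.15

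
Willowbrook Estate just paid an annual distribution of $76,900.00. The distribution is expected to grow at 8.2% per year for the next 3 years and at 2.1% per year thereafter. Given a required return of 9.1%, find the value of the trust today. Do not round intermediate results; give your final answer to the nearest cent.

D_1 = 83205.80000
D_2 = 90028.67560
D_3 = 97411.02700
Terminal value at year 3: TV = D_3×(1+g_2)/(r−g_2) = 99456.65857/0.07 = 1420809.40809
P_0 = D_1/(1+r)^1 + D_2/(1+r)^2 + D_3/(1+r)^3 + TV/(1+r)^3
    = 76265.62786 + 75636.48886 + 75012.53983 + 1094111.47374 = 1321026.13029

$1321026.13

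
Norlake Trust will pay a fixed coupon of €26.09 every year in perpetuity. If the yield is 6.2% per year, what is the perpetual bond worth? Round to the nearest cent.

Level perpetuity: PV = C / r = €26.09 / 0.062 = €420.81

€420.81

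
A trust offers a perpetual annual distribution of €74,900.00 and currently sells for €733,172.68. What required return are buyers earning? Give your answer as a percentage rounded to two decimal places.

10.22%

P = C/r ⇒ r = C/P = €74,900.00/€733,172.68 = 0.102159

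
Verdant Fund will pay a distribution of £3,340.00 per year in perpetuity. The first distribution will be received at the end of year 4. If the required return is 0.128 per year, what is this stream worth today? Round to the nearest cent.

£18180.64

Value at end of year 3: C / r = £3,340.00 / 0.128 = £26,093.7500
Discount to today: PV = £26,093.7500 / (1 + 0.128)^3 = £26,093.7500 / 1.435249 = £18,180.64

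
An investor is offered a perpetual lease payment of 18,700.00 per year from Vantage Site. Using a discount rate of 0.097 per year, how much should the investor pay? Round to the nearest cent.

192783.51

Level perpetuity: PV = C / r = 18,700.00 / 0.097 = 192,783.51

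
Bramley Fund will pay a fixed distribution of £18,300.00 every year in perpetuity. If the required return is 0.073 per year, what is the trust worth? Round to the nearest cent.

Level perpetuity: PV = C / r = £18,300.00 / 0.073 = £250,684.93

£250684.93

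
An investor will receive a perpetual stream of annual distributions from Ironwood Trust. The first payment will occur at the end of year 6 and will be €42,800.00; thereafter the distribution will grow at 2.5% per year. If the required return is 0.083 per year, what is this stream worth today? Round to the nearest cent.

€495305.89

Value at end of year 5: C₁ / (r − g) = €42,800.00 / (0.083 − 0.025) = €737,931.0345
Discount to today: PV = €737,931.0345 / (1 + 0.083)^5 = €737,931.0345 / 1.489849 = €495,305.89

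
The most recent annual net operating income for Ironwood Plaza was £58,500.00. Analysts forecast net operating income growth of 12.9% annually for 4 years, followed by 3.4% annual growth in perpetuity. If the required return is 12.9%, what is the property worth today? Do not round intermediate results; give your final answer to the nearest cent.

£870726.32

D_1 = 66046.50000
D_2 = 74566.49850
D_3 = 84185.57681
D_4 = 95045.51621
Terminal value at year 4: TV = D_4×(1+g_2)/(r−g_2) = 98277.06377/0.095 = 1034495.40806
P_0 = D_1/(1+r)^1 + D_2/(1+r)^2 + D_3/(1+r)^3 + D_4/(1+r)^4 + TV/(1+r)^4
    = 58500.00000 + 58500.00000 + 58500.00000 + 58500.00000 + 636726.31579 = 870726.31579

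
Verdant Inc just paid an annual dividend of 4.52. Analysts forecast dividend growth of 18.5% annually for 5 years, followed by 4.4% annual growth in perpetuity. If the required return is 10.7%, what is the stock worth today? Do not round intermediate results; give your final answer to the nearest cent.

133.13

D_1 = 5.35620
D_2 = 6.34710
D_3 = 7.52131
D_4 = 8.91275
D_5 = 10.56161
Terminal value at year 5: TV = D_5×(1+g_2)/(r−g_2) = 11.02632/0.063 = 175.02099
P_0 = D_1/(1+r)^1 + D_2/(1+r)^2 + D_3/(1+r)^3 + D_4/(1+r)^4 + D_5/(1+r)^5 + TV/(1+r)^5
    = 4.83848 + 5.17941 + 5.54435 + 5.93501 + 6.35319 + 105.28149 = 133.13193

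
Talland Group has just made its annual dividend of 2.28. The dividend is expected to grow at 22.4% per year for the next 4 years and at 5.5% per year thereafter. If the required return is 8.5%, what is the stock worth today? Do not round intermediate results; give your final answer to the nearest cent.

142.30

D_1 = 2.79072
D_2 = 3.41584
D_3 = 4.18099
D_4 = 5.11753
Terminal value at year 4: TV = D_4×(1+g_2)/(r−g_2) = 5.39900/0.03 = 179.96652
P_0 = D_1/(1+r)^1 + D_2/(1+r)^2 + D_3/(1+r)^3 + D_4/(1+r)^4 + TV/(1+r)^4
    = 2.57209 + 2.90160 + 3.27333 + 3.69268 + 129.85921 = 142.29892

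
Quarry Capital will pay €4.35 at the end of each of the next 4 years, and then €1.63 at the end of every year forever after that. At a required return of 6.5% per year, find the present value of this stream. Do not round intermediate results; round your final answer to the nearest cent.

PV of 4-year annuity: €4.35 × [1 − (1+0.065)^−4] / 0.065 = 14.90222
Perpetuity value at year 4: €1.63 / 0.065 = 25.07692
PV of perpetuity: 25.07692 / (1+0.065)^4 = 19.49287
Total PV = 14.90222 + 19.49287 = 34.39510

€34.40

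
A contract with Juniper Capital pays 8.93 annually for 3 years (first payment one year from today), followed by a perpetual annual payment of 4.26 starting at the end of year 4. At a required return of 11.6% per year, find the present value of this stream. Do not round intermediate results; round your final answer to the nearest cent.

PV of 3-year annuity: 8.93 × [1 − (1+0.116)^−3] / 0.116 = 21.59665
Perpetuity value at year 3: 4.26 / 0.116 = 36.72414
PV of perpetuity: 36.72414 / (1+0.116)^3 = 26.42159
Total PV = 21.59665 + 26.42159 = 48.01824

48.02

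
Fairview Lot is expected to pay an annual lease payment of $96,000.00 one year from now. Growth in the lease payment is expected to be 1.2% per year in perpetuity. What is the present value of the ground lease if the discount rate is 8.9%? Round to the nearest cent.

$1246753.25

Growing perpetuity: P = D₁ / (r − g) = $96,000.0000 / (0.089 − 0.012) = $1,246,753.25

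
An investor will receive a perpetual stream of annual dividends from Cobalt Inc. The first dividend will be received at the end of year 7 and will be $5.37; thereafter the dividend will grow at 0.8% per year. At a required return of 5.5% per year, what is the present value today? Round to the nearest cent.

$82.86

Value at end of year 6: C₁ / (r − g) = $5.37 / (0.055 − 0.008) = $114.2553
Discount to today: PV = $114.2553 / (1 + 0.055)^6 = $114.2553 / 1.378843 = $82.86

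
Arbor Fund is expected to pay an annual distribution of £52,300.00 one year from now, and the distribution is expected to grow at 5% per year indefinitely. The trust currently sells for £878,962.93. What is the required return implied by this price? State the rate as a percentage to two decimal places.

10.95%

P = D₁/(r − g) ⇒ r = D₁/P + g = £52,300.0000/£878,962.93 + 0.05 = 0.059502 + 0.05 = 0.109502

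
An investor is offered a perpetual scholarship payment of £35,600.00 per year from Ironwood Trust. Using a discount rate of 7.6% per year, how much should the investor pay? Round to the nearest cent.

Level perpetuity: PV = C / r = £35,600.00 / 0.076 = £468,421.05

£468421.05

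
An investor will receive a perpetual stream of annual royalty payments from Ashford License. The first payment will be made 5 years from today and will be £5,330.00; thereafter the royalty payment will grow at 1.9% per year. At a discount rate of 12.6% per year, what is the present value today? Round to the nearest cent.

Value at end of year 4: C₁ / (r − g) = £5,330.00 / (0.126 − 0.019) = £49,813.0841
Discount to today: PV = £49,813.0841 / (1 + 0.126)^4 = £49,813.0841 / 1.607510 = £30,987.74

£30987.74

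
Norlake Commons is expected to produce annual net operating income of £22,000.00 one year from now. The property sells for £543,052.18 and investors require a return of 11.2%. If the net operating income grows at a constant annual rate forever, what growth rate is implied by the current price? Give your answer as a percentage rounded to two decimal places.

7.15%

P = D₁/(r−g) ⇒ g = r − D₁/P = 0.112 − £22,000.00/£543,052.18 = 0.071488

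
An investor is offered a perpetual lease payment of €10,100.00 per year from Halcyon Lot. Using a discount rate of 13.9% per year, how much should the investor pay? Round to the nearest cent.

€72661.87

Level perpetuity: PV = C / r = €10,100.00 / 0.139 = €72,661.87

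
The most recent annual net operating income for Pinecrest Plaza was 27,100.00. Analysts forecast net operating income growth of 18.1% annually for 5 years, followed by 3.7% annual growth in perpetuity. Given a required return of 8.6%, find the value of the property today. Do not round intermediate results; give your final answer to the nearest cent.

1047761.46

D_1 = 32005.10000
D_2 = 37798.02310
D_3 = 44639.46528
D_4 = 52719.20850
D_5 = 62261.38523
Terminal value at year 5: TV = D_5×(1+g_2)/(r−g_2) = 64565.05649/0.049 = 1317654.21405
P_0 = D_1/(1+r)^1 + D_2/(1+r)^2 + D_3/(1+r)^3 + D_4/(1+r)^4 + D_5/(1+r)^5 + TV/(1+r)^5
    = 29470.62615 + 32048.62752 + 34852.14466 + 37900.90501 + 41216.36171 + 872272.79782 = 1047761.46287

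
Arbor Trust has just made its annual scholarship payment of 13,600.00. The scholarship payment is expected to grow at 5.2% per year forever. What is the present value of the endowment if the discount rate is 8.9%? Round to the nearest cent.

D₁ = D₀ × (1 + g) = 13,600.00 × 1.052 = 14,307.2000
Growing perpetuity: P = D₁ / (r − g) = 14,307.2000 / (0.089 − 0.052) = 386,681.08

386681.08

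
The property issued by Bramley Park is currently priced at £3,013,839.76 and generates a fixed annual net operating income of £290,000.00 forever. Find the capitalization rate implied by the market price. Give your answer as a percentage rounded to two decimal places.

9.62%

P = C/r ⇒ r = C/P = £290,000.00/£3,013,839.76 = 0.096223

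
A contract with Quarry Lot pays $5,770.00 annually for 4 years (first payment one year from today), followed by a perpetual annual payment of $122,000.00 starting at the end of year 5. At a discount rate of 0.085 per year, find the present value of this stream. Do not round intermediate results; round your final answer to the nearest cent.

PV of 4-year annuity: $5,770.00 × [1 − (1+0.085)^−4] / 0.085 = 18900.19270
Perpetuity value at year 4: $122,000.00 / 0.085 = 1435294.11765
PV of perpetuity: 1435294.11765 / (1+0.085)^4 = 1035671.32566
Total PV = 18900.19270 + 1035671.32566 = 1054571.51836

$1054571.52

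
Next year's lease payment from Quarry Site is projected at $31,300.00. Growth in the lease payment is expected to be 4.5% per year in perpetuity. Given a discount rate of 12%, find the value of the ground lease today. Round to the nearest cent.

$417333.33

Growing perpetuity: P = D₁ / (r − g) = $31,300.0000 / (0.12 − 0.045) = $417,333.33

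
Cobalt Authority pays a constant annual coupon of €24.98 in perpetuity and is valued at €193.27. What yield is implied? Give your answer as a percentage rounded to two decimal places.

12.92%

P = C/r ⇒ r = C/P = €24.98/€193.27 = 0.129249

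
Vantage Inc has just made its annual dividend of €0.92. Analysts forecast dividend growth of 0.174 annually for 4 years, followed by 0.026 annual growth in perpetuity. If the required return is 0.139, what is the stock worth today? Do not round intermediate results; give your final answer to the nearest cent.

D_1 = 1.08008
D_2 = 1.26801
D_3 = 1.48865
D_4 = 1.74767
Terminal value at year 4: TV = D_4×(1+g_2)/(r−g_2) = 1.79311/0.113 = 15.86825
P_0 = D_1/(1+r)^1 + D_2/(1+r)^2 + D_3/(1+r)^3 + D_4/(1+r)^4 + TV/(1+r)^4
    = 0.94827 + 0.97741 + 1.00744 + 1.03840 + 9.42832 = 13.39984

€13.40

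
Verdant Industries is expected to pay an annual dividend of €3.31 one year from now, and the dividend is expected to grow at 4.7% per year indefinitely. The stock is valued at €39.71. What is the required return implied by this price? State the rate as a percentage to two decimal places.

P = D₁/(r − g) ⇒ r = D₁/P + g = €3.3100/€39.71 + 0.047 = 0.083354 + 0.047 = 0.130354

13.04%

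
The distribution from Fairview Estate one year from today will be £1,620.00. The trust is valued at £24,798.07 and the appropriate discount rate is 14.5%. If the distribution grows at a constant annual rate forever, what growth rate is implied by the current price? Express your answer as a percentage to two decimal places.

7.97%

P = D₁/(r−g) ⇒ g = r − D₁/P = 0.145 − £1,620.00/£24,798.07 = 0.079672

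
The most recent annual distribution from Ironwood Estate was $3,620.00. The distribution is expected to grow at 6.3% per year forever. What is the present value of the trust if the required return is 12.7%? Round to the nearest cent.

$60125.94

D₁ = D₀ × (1 + g) = $3,620.00 × 1.063 = $3,848.0600
Growing perpetuity: P = D₁ / (r − g) = $3,848.0600 / (0.127 − 0.063) = $60,125.94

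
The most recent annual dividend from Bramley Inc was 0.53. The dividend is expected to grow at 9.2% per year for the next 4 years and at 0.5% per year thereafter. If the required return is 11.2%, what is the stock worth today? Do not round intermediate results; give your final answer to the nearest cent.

D_1 = 0.57876
D_2 = 0.63201
D_3 = 0.69015
D_4 = 0.75364
Terminal value at year 4: TV = D_4×(1+g_2)/(r−g_2) = 0.75741/0.107 = 7.07862
P_0 = D_1/(1+r)^1 + D_2/(1+r)^2 + D_3/(1+r)^3 + D_4/(1+r)^4 + TV/(1+r)^4
    = 0.52047 + 0.51111 + 0.50191 + 0.49289 + 4.62945 = 6.65583

6.66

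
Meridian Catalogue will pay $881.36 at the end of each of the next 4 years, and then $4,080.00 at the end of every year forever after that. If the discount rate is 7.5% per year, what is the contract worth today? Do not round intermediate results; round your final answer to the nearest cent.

$43686.71

PV of 4-year annuity: $881.36 × [1 − (1+0.075)^−4] / 0.075 = 2951.96220
Perpetuity value at year 4: $4,080.00 / 0.075 = 54400.00000
PV of perpetuity: 54400.00000 / (1+0.075)^4 = 40734.74882
Total PV = 2951.96220 + 40734.74882 = 43686.71102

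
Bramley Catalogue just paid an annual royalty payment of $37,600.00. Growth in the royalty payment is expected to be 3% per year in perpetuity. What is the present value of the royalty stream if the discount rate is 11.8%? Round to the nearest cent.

$440090.91

D₁ = D₀ × (1 + g) = $37,600.00 × 1.03 = $38,728.0000
Growing perpetuity: P = D₁ / (r − g) = $38,728.0000 / (0.118 − 0.03) = $440,090.91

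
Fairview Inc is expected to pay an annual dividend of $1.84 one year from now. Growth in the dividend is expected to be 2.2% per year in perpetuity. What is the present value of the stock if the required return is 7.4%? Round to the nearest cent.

Growing perpetuity: P = D₁ / (r − g) = $1.8400 / (0.074 − 0.022) = $35.38

$35.38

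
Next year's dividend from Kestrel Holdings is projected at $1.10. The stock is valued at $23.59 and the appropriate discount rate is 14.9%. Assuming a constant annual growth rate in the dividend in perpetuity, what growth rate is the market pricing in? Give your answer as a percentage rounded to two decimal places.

P = D₁/(r−g) ⇒ g = r − D₁/P = 0.149 − $1.10/$23.59 = 0.102370

10.24%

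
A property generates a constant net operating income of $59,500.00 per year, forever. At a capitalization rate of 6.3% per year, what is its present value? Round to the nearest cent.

Level perpetuity: PV = C / r = $59,500.00 / 0.063 = $944,444.44

$944444.44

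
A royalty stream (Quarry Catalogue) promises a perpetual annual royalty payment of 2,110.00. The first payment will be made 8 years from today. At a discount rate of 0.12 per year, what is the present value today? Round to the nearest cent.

7953.81

Value at end of year 7: C / r = 2,110.00 / 0.12 = 17,583.3333
Discount to today: PV = 17,583.3333 / (1 + 0.12)^7 = 17,583.3333 / 2.210681 = 7,953.81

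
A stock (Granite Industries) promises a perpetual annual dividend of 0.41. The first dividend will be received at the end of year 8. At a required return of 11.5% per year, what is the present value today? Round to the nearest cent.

Value at end of year 7: C / r = 0.41 / 0.115 = 3.5652
Discount to today: PV = 3.5652 / (1 + 0.115)^7 = 3.5652 / 2.142516 = 1.66

1.66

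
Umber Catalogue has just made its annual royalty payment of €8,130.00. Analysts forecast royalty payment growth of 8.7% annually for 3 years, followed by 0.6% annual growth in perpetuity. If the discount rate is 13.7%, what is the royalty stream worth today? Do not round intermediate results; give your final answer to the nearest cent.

€76860.81

D_1 = 8837.31000
D_2 = 9606.15597
D_3 = 10441.89154
Terminal value at year 3: TV = D_3×(1+g_2)/(r−g_2) = 10504.54289/0.131 = 80187.35029
P_0 = D_1/(1+r)^1 + D_2/(1+r)^2 + D_3/(1+r)^3 + TV/(1+r)^3
    = 7772.48021 + 7430.68249 + 7103.91545 + 54553.73238 = 76860.81052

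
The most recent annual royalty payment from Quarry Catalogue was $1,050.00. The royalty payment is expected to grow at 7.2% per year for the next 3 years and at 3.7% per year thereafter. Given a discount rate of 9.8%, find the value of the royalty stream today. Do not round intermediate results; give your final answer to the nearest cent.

D_1 = 1125.60000
D_2 = 1206.64320
D_3 = 1293.52151
Terminal value at year 3: TV = D_3×(1+g_2)/(r−g_2) = 1341.38181/0.061 = 21989.86568
P_0 = D_1/(1+r)^1 + D_2/(1+r)^2 + D_3/(1+r)^3 + TV/(1+r)^3
    = 1025.13661 + 1000.86197 + 977.16215 + 16611.75649 = 19614.91722

$19614.92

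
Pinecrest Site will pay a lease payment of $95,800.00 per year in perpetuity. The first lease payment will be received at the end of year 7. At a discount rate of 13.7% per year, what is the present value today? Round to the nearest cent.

Value at end of year 6: C / r = $95,800.00 / 0.137 = $699,270.0730
Discount to today: PV = $699,270.0730 / (1 + 0.137)^6 = $699,270.0730 / 2.160542 = $323,654.88

$323654.88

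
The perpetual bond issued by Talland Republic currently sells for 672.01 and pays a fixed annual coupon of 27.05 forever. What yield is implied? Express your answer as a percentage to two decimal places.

P = C/r ⇒ r = C/P = 27.05/672.01 = 0.040252

4.03%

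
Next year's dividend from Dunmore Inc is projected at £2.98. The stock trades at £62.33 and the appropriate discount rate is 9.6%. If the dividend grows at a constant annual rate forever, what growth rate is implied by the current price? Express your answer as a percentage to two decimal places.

4.82%

P = D₁/(r−g) ⇒ g = r − D₁/P = 0.096 − £2.98/£62.33 = 0.048190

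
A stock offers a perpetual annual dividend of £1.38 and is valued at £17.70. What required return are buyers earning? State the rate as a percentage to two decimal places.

P = C/r ⇒ r = C/P = £1.38/£17.70 = 0.077966

7.80%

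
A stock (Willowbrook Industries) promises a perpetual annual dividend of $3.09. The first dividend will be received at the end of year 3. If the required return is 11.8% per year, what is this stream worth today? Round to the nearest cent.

$20.95

Value at end of year 2: C / r = $3.09 / 0.118 = $26.1864
Discount to today: PV = $26.1864 / (1 + 0.118)^2 = $26.1864 / 1.249924 = $20.95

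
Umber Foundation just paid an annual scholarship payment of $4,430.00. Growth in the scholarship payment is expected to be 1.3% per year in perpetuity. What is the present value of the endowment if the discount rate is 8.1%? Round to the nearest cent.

$65993.97

D₁ = D₀ × (1 + g) = $4,430.00 × 1.013 = $4,487.5900
Growing perpetuity: P = D₁ / (r − g) = $4,487.5900 / (0.081 − 0.013) = $65,993.97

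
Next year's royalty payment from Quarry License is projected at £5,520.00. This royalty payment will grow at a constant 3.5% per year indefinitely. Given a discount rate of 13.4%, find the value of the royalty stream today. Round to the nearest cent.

Growing perpetuity: P = D₁ / (r − g) = £5,520.0000 / (0.134 − 0.035) = £55,757.58

£55757.58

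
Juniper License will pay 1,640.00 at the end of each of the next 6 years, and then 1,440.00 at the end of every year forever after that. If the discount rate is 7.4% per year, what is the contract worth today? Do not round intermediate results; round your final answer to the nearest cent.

20401.11

PV of 6-year annuity: 1,640.00 × [1 − (1+0.074)^−6] / 0.074 = 7721.52220
Perpetuity value at year 6: 1,440.00 / 0.074 = 19459.45946
PV of perpetuity: 19459.45946 / (1+0.074)^6 = 12679.58631
Total PV = 7721.52220 + 12679.58631 = 20401.10851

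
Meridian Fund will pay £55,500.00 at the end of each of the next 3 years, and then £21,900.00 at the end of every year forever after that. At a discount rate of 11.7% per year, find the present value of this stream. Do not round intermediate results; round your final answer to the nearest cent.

PV of 3-year annuity: £55,500.00 × [1 − (1+0.117)^−3] / 0.117 = 133991.85270
Perpetuity value at year 3: £21,900.00 / 0.117 = 187179.48718
PV of perpetuity: 187179.48718 / (1+0.117)^3 = 134307.02639
Total PV = 133991.85270 + 134307.02639 = 268298.87908

£268298.88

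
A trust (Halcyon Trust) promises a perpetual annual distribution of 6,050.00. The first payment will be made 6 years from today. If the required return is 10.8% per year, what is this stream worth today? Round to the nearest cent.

33545.39

Value at end of year 5: C / r = 6,050.00 / 0.108 = 56,018.5185
Discount to today: PV = 56,018.5185 / (1 + 0.108)^5 = 56,018.5185 / 1.669932 = 33,545.39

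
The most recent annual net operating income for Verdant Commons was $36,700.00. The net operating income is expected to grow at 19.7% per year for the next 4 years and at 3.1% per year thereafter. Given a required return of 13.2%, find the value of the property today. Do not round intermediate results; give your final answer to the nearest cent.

D_1 = 43929.90000
D_2 = 52584.09030
D_3 = 62943.15609
D_4 = 75342.95784
Terminal value at year 4: TV = D_4×(1+g_2)/(r−g_2) = 77678.58953/0.101 = 769094.94586
P_0 = D_1/(1+r)^1 + D_2/(1+r)^2 + D_3/(1+r)^3 + D_4/(1+r)^4 + TV/(1+r)^4
    = 38807.33216 + 41035.66837 + 43391.95674 + 45883.54437 + 468375.58655 = 637494.08818

$637494.09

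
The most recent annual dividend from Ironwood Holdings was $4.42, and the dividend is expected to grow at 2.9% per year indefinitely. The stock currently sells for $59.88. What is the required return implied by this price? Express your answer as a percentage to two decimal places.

D₁ = $4.42 × 1.029 = $4.5482
P = D₁/(r − g) ⇒ r = D₁/P + g = $4.5482/$59.88 + 0.029 = 0.075955 + 0.029 = 0.104955

10.50%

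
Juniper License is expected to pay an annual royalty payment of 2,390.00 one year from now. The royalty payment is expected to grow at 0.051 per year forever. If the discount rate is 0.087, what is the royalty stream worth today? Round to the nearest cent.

Growing perpetuity: P = D₁ / (r − g) = 2,390.0000 / (0.087 − 0.051) = 66,388.89

66388.89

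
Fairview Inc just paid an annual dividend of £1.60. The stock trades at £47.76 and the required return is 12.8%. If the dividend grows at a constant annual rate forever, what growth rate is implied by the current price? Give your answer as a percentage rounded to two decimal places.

9.14%

P = D₀(1+g)/(r−g) ⇒ P(r−g) = D₀(1+g) ⇒ g(P+D₀) = P·r − D₀
g = (P·r − D₀)/(P + D₀) = (£47.76×0.128 − £1.60) / (£47.76 + £1.60) = 0.091436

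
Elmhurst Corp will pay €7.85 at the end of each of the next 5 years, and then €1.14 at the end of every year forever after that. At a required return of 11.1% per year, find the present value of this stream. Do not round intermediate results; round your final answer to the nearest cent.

€35.01

PV of 5-year annuity: €7.85 × [1 − (1+0.111)^−5] / 0.111 = 28.93996
Perpetuity value at year 5: €1.14 / 0.111 = 10.27027
PV of perpetuity: 10.27027 / (1+0.111)^5 = 6.06753
Total PV = 28.93996 + 6.06753 = 35.00748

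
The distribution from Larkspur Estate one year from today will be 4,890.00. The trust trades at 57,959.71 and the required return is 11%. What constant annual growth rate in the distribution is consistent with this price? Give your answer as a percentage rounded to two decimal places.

2.56%

P = D₁/(r−g) ⇒ g = r − D₁/P = 0.11 − 4,890.00/57,959.71 = 0.025631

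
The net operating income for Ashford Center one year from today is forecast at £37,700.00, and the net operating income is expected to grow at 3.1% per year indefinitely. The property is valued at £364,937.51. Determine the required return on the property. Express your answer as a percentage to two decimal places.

13.43%

P = D₁/(r − g) ⇒ r = D₁/P + g = £37,700.0000/£364,937.51 + 0.031 = 0.103305 + 0.031 = 0.134305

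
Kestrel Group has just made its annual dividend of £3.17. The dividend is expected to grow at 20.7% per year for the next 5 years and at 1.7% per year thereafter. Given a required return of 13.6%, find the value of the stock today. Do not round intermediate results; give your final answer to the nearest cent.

D_1 = 3.82619
D_2 = 4.61821
D_3 = 5.57418
D_4 = 6.72804
D_5 = 8.12074
Terminal value at year 5: TV = D_5×(1+g_2)/(r−g_2) = 8.25879/0.119 = 69.40162
P_0 = D_1/(1+r)^1 + D_2/(1+r)^2 + D_3/(1+r)^3 + D_4/(1+r)^4 + D_5/(1+r)^5 + TV/(1+r)^5
    = 3.36813 + 3.57863 + 3.80230 + 4.03994 + 4.29244 + 36.68411 = 55.76554

£55.77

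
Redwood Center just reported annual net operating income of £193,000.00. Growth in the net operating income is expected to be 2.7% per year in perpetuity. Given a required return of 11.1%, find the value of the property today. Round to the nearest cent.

D₁ = D₀ × (1 + g) = £193,000.00 × 1.027 = £198,211.0000
Growing perpetuity: P = D₁ / (r − g) = £198,211.0000 / (0.111 − 0.027) = £2,359,654.76

£2359654.76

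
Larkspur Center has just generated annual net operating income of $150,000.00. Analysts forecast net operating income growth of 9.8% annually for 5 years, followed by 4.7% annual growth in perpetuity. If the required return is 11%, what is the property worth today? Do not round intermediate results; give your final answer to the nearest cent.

D_1 = 164700.00000
D_2 = 180840.60000
D_3 = 198562.97880
D_4 = 218022.15072
D_5 = 239388.32149
Terminal value at year 5: TV = D_5×(1+g_2)/(r−g_2) = 250639.57260/0.063 = 3978405.91434
P_0 = D_1/(1+r)^1 + D_2/(1+r)^2 + D_3/(1+r)^3 + D_4/(1+r)^4 + D_5/(1+r)^5 + TV/(1+r)^5
    = 148378.37838 + 146774.28780 + 145187.53874 + 143617.94373 + 142065.31731 + 2360990.27342 = 3087013.73939

$3087013.74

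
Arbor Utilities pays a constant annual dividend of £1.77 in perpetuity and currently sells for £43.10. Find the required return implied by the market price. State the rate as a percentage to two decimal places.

P = C/r ⇒ r = C/P = £1.77/£43.10 = 0.041067

4.11%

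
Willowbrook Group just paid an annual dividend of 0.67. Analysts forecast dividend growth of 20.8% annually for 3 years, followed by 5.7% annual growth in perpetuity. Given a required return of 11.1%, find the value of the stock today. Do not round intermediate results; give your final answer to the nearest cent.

19.24

D_1 = 0.80936
D_2 = 0.97771
D_3 = 1.18107
Terminal value at year 3: TV = D_3×(1+g_2)/(r−g_2) = 1.24839/0.054 = 23.11835
P_0 = D_1/(1+r)^1 + D_2/(1+r)^2 + D_3/(1+r)^3 + TV/(1+r)^3
    = 0.72850 + 0.79210 + 0.86126 + 16.85833 = 19.24019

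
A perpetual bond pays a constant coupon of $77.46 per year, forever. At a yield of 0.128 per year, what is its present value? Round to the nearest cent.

Level perpetuity: PV = C / r = $77.46 / 0.128 = $605.16

$605.16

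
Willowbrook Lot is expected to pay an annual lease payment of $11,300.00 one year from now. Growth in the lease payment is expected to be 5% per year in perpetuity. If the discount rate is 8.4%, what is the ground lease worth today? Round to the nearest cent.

Growing perpetuity: P = D₁ / (r − g) = $11,300.0000 / (0.084 − 0.05) = $332,352.94

$332352.94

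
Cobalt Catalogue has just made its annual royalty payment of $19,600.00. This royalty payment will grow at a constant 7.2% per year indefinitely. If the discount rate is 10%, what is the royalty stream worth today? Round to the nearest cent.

D₁ = D₀ × (1 + g) = $19,600.00 × 1.072 = $21,011.2000
Growing perpetuity: P = D₁ / (r − g) = $21,011.2000 / (0.1 − 0.072) = $750,400.00

$750400.00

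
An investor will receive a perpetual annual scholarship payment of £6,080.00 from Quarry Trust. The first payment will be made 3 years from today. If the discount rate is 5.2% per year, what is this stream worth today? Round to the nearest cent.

£105649.82

Value at end of year 2: C / r = £6,080.00 / 0.052 = £116,923.0769
Discount to today: PV = £116,923.0769 / (1 + 0.052)^2 = £116,923.0769 / 1.106704 = £105,649.82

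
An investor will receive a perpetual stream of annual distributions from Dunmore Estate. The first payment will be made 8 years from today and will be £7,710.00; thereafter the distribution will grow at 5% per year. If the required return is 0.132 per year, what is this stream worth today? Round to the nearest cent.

£39474.40

Value at end of year 7: C₁ / (r − g) = £7,710.00 / (0.132 − 0.05) = £94,024.3902
Discount to today: PV = £94,024.3902 / (1 + 0.132)^7 = £94,024.3902 / 2.381908 = £39,474.40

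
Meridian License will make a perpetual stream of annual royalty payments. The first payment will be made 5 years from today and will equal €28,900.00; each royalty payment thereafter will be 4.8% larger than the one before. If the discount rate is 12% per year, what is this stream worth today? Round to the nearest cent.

€255089.90

Value at end of year 4: C₁ / (r − g) = €28,900.00 / (0.12 − 0.048) = €401,388.8889
Discount to today: PV = €401,388.8889 / (1 + 0.12)^4 = €401,388.8889 / 1.573519 = €255,089.90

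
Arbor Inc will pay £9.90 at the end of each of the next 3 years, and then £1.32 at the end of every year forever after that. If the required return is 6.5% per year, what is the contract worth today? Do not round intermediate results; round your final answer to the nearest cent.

£43.03

PV of 3-year annuity: £9.90 × [1 − (1+0.065)^−3] / 0.065 = 26.21991
Perpetuity value at year 3: £1.32 / 0.065 = 20.30769
PV of perpetuity: 20.30769 / (1+0.065)^3 = 16.81170
Total PV = 26.21991 + 16.81170 = 43.03161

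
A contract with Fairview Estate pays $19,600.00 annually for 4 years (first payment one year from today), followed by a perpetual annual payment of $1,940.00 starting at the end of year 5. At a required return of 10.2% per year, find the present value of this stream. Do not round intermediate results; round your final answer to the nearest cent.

$74757.93

PV of 4-year annuity: $19,600.00 × [1 − (1+0.102)^−4] / 0.102 = 61861.33132
Perpetuity value at year 4: $1,940.00 / 0.102 = 19019.60784
PV of perpetuity: 19019.60784 / (1+0.102)^4 = 12896.59852
Total PV = 61861.33132 + 12896.59852 = 74757.92984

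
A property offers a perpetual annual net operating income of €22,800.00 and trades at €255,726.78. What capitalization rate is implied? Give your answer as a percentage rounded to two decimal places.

8.92%

P = C/r ⇒ r = C/P = €22,800.00/€255,726.78 = 0.089158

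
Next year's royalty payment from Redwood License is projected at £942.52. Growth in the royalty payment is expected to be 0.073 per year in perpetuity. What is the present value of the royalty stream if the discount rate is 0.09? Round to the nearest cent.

£55442.35

Growing perpetuity: P = D₁ / (r − g) = £942.5200 / (0.09 − 0.073) = £55,442.35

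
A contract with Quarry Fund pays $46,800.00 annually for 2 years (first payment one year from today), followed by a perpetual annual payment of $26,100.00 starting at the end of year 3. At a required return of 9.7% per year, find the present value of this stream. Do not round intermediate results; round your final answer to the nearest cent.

PV of 2-year annuity: $46,800.00 × [1 − (1+0.097)^−2] / 0.097 = 81551.32627
Perpetuity value at year 2: $26,100.00 / 0.097 = 269072.16495
PV of perpetuity: 269072.16495 / (1+0.097)^2 = 223591.61760
Total PV = 81551.32627 + 223591.61760 = 305142.94388

$305142.94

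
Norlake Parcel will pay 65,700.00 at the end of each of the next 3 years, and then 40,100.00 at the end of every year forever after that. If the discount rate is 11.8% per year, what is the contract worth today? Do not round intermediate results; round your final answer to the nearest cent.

PV of 3-year annuity: 65,700.00 × [1 − (1+0.118)^−3] / 0.118 = 158344.22969
Perpetuity value at year 3: 40,100.00 / 0.118 = 339830.50847
PV of perpetuity: 339830.50847 / (1+0.118)^3 = 243185.09583
Total PV = 158344.22969 + 243185.09583 = 401529.32552

401529.33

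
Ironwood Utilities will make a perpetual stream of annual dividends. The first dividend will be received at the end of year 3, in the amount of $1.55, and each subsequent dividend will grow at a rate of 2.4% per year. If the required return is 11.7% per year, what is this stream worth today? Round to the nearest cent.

$13.36

Value at end of year 2: C₁ / (r − g) = $1.55 / (0.117 − 0.024) = $16.6667
Discount to today: PV = $16.6667 / (1 + 0.117)^2 = $16.6667 / 1.247689 = $13.36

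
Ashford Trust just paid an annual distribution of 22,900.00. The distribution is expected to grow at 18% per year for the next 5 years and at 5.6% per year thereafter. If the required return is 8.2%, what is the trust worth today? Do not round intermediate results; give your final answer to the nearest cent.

D_1 = 27022.00000
D_2 = 31885.96000
D_3 = 37625.43280
D_4 = 44398.01070
D_5 = 52389.65263
Terminal value at year 5: TV = D_5×(1+g_2)/(r−g_2) = 55323.47318/0.026 = 2127825.89146
P_0 = D_1/(1+r)^1 + D_2/(1+r)^2 + D_3/(1+r)^3 + D_4/(1+r)^4 + D_5/(1+r)^5 + TV/(1+r)^5
    = 24974.12200 + 27236.10347 + 29702.95942 + 32393.24595 + 35327.19984 + 1434827.80872 = 1584461.43940

1584461.44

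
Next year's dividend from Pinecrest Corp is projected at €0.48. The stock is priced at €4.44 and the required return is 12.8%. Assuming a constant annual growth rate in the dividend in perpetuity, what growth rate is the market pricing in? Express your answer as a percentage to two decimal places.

P = D₁/(r−g) ⇒ g = r − D₁/P = 0.128 − €0.48/€4.44 = 0.019892

1.99%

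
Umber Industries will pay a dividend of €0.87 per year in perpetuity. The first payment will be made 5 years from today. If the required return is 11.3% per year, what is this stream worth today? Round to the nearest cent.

Value at end of year 4: C / r = €0.87 / 0.113 = €7.6991
Discount to today: PV = €7.6991 / (1 + 0.113)^4 = €7.6991 / 1.534549 = €5.02

€5.02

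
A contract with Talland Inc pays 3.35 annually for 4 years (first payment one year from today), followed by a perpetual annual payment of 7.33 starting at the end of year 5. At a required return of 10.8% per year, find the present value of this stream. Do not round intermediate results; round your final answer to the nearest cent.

55.47

PV of 4-year annuity: 3.35 × [1 − (1+0.108)^−4] / 0.108 = 10.43773
Perpetuity value at year 4: 7.33 / 0.108 = 67.87037
PV of perpetuity: 67.87037 / (1+0.108)^4 = 45.03199
Total PV = 10.43773 + 45.03199 = 55.46972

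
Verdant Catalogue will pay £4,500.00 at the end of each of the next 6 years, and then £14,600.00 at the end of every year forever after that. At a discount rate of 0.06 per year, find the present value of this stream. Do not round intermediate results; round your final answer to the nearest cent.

PV of 6-year annuity: £4,500.00 × [1 − (1+0.06)^−6] / 0.06 = 22127.95947
Perpetuity value at year 6: £14,600.00 / 0.06 = 243333.33333
PV of perpetuity: 243333.33333 / (1+0.06)^6 = 171540.39817
Total PV = 22127.95947 + 171540.39817 = 193668.35764

£193668.36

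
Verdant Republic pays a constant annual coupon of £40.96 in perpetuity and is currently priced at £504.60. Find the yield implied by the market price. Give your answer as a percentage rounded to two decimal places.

8.12%

P = C/r ⇒ r = C/P = £40.96/£504.60 = 0.081173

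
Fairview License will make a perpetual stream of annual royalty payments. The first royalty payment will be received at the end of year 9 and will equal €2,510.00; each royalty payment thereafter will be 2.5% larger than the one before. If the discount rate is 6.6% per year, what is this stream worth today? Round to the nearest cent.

Value at end of year 8: C₁ / (r − g) = €2,510.00 / (0.066 − 0.025) = €61,219.5122
Discount to today: PV = €61,219.5122 / (1 + 0.066)^8 = €61,219.5122 / 1.667468 = €36,714.04

€36714.04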